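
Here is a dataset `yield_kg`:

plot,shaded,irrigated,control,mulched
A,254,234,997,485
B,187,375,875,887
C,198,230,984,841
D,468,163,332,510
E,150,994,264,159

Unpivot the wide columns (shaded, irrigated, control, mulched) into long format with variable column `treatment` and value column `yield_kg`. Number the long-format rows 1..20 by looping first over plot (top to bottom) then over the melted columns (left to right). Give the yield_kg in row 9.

198

20 rows total (5 × 4). Row 9: index ⌊(9-1)/4⌋ = 2 into plot → C; (9-1) mod 4 = 0 into the melted columns → shaded.
So row 9 is (C, shaded, 198); yield_kg = 198.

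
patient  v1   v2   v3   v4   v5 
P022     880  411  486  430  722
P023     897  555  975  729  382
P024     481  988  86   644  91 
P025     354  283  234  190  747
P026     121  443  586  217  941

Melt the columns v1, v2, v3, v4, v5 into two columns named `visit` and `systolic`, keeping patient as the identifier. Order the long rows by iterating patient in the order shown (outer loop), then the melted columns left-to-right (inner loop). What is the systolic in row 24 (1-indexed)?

217

25 rows total (5 × 5). Row 24: index ⌊(24-1)/5⌋ = 4 into patient → P026; (24-1) mod 5 = 3 into the melted columns → v4.
So row 24 is (P026, v4, 217); systolic = 217.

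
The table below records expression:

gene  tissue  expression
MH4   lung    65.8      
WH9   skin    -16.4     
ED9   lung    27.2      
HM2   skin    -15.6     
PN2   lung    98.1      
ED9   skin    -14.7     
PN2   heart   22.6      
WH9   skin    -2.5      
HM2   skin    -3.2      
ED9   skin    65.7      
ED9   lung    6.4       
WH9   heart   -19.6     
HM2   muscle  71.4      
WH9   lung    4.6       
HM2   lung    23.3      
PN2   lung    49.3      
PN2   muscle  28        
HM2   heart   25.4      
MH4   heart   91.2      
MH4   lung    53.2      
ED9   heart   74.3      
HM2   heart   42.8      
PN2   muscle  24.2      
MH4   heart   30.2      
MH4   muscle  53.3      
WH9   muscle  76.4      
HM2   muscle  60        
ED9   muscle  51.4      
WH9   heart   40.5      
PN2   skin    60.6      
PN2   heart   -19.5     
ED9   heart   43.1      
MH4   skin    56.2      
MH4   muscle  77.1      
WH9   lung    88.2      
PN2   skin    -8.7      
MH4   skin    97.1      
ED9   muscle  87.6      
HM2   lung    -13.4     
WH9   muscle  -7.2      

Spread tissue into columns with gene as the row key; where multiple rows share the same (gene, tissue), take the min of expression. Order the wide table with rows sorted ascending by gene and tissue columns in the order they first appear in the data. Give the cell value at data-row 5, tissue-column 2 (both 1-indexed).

-16.4

With rows sorted ascending by gene, row 5 is gene=WH9. tissue columns in first-appearance order: lung, skin, heart, muscle; column 2 is skin.
Long rows with gene=WH9, tissue=skin: min(-16.4, -2.5) = -16.4.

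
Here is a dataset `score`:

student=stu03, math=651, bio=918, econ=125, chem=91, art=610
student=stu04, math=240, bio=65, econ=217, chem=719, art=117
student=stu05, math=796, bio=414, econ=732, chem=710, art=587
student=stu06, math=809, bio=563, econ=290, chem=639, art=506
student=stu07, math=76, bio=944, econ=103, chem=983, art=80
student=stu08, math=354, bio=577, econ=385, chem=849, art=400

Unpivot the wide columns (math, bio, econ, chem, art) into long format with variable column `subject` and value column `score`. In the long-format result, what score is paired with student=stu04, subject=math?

Unpivoting turns each (student, wide-column) pair into one long row.
The wide cell at row stu04, column math holds 240, so the long row (stu04, math) has score=240.

240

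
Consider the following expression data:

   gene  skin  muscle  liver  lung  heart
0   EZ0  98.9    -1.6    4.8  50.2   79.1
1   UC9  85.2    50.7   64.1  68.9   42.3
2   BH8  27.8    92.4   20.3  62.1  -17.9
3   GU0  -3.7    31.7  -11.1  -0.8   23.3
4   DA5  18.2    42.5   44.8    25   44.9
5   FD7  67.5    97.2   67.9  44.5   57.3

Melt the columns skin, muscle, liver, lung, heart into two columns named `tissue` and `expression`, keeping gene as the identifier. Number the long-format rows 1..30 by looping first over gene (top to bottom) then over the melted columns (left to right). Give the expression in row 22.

42.5

30 rows total (6 × 5). Row 22: index ⌊(22-1)/5⌋ = 4 into gene → DA5; (22-1) mod 5 = 1 into the melted columns → muscle.
So row 22 is (DA5, muscle, 42.5); expression = 42.5.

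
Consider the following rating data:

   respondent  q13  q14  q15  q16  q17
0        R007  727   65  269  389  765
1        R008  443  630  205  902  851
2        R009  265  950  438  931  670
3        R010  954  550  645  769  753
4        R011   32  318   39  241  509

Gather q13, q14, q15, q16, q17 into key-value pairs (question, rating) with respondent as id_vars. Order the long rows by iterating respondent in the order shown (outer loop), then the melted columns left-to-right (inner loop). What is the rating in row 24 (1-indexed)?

25 rows total (5 × 5). Row 24: index ⌊(24-1)/5⌋ = 4 into respondent → R011; (24-1) mod 5 = 3 into the melted columns → q16.
So row 24 is (R011, q16, 241); rating = 241.

241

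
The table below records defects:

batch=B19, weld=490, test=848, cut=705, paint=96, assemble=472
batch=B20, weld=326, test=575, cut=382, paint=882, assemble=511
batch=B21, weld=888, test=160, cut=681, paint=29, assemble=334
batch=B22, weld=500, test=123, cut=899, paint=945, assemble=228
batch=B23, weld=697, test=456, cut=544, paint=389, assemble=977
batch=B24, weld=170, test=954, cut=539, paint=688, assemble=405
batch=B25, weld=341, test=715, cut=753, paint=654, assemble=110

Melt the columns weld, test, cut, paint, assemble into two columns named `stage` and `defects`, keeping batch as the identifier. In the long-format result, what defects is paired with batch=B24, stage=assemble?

405

Unpivoting turns each (batch, wide-column) pair into one long row.
The wide cell at row B24, column assemble holds 405, so the long row (B24, assemble) has defects=405.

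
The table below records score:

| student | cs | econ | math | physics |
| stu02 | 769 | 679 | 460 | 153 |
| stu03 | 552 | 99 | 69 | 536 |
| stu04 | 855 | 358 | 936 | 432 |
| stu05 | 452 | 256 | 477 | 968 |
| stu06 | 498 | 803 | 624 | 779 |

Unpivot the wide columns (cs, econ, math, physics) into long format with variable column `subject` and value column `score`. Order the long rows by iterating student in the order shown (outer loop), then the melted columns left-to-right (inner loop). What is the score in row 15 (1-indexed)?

20 rows total (5 × 4). Row 15: index ⌊(15-1)/4⌋ = 3 into student → stu05; (15-1) mod 4 = 2 into the melted columns → math.
So row 15 is (stu05, math, 477); score = 477.

477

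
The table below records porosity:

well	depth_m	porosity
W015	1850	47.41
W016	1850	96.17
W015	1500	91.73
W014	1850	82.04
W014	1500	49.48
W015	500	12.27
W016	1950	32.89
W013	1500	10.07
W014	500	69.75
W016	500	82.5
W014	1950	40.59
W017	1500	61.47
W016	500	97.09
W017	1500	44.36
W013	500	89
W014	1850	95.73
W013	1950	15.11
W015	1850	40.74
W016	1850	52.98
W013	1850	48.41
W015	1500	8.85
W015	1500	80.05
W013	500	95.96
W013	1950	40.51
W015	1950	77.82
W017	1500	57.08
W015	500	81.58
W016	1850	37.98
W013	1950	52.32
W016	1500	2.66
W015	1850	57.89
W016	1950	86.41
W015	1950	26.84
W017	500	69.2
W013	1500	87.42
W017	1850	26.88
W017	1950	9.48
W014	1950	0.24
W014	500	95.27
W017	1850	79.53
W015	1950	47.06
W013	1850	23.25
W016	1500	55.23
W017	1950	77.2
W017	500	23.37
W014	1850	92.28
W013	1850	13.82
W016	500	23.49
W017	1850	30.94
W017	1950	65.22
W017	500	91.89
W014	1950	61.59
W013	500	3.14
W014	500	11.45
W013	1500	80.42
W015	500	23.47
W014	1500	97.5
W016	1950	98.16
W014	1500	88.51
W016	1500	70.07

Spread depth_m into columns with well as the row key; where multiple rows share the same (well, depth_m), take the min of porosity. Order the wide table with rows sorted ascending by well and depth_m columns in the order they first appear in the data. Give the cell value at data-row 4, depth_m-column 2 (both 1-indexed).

2.66

With rows sorted ascending by well, row 4 is well=W016. depth_m columns in first-appearance order: 1850, 1500, 500, 1950; column 2 is 1500.
Long rows with well=W016, depth_m=1500: min(2.66, 55.23, 70.07) = 2.66.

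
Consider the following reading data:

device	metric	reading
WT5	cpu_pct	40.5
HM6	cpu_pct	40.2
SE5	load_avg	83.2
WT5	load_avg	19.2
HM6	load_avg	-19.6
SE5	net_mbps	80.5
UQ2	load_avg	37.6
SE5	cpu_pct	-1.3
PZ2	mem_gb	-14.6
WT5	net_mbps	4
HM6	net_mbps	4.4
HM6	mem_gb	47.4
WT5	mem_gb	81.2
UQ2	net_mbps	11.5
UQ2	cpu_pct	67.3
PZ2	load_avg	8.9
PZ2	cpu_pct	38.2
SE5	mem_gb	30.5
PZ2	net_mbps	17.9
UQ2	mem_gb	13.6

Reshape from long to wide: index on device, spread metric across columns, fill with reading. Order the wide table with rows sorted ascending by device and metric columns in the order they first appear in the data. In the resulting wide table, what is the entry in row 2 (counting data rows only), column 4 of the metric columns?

-14.6

With rows sorted ascending by device, row 2 is device=PZ2. metric columns in first-appearance order: cpu_pct, load_avg, net_mbps, mem_gb; column 4 is mem_gb.
Long rows with device=PZ2, metric=mem_gb: reading = -14.6.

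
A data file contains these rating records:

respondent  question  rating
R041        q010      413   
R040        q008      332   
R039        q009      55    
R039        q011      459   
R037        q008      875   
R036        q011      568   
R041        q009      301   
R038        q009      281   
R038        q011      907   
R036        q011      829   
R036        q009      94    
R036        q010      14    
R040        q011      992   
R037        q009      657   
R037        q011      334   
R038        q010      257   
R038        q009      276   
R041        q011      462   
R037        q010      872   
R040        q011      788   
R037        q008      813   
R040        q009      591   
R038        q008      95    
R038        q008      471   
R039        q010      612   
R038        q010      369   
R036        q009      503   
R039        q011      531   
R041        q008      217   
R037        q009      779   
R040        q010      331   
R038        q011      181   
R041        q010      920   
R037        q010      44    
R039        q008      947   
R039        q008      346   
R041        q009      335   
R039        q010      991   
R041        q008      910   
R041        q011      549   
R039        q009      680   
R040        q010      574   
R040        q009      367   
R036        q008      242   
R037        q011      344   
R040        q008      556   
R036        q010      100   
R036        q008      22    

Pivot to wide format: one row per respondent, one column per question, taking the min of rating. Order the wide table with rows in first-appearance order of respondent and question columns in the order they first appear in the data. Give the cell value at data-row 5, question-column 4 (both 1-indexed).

With rows in first-appearance order of respondent, row 5 is respondent=R036. question columns in first-appearance order: q010, q008, q009, q011; column 4 is q011.
Long rows with respondent=R036, question=q011: min(568, 829) = 568.

568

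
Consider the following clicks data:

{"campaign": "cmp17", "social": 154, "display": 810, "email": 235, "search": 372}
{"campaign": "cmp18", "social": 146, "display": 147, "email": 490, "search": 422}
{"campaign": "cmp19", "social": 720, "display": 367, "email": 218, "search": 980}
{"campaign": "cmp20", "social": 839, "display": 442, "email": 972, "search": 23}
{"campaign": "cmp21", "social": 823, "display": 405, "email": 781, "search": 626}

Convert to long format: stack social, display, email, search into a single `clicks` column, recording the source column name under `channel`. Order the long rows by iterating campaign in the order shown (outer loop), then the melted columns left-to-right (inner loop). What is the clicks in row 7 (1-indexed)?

20 rows total (5 × 4). Row 7: index ⌊(7-1)/4⌋ = 1 into campaign → cmp18; (7-1) mod 4 = 2 into the melted columns → email.
So row 7 is (cmp18, email, 490); clicks = 490.

490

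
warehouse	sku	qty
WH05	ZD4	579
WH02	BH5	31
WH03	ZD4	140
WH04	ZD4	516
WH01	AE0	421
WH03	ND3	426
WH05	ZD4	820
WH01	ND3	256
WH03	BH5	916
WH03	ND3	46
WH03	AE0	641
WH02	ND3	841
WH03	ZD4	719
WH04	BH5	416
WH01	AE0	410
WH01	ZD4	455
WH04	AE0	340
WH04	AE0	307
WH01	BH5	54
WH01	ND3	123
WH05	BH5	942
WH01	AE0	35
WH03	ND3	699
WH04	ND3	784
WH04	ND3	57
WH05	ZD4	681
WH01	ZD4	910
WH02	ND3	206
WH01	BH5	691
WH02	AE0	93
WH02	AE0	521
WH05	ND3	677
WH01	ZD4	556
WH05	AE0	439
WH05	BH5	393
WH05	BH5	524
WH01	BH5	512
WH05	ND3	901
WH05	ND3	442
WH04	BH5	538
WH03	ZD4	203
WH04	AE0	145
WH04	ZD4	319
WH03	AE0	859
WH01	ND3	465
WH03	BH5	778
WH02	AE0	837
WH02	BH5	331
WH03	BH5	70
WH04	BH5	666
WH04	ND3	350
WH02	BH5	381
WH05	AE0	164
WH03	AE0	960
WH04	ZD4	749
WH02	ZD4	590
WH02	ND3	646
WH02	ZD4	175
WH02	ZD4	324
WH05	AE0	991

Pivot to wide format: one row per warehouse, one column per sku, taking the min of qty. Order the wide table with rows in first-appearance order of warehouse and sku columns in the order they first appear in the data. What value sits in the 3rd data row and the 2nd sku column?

70

With rows in first-appearance order of warehouse, row 3 is warehouse=WH03. sku columns in first-appearance order: ZD4, BH5, AE0, ND3; column 2 is BH5.
Long rows with warehouse=WH03, sku=BH5: min(916, 778, 70) = 70.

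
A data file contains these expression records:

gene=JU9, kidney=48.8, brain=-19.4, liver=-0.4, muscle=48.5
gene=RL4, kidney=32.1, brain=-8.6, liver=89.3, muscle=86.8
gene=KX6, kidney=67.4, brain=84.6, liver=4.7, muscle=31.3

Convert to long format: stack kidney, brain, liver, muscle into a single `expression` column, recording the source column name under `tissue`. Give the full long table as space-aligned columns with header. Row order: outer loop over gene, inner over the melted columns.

gene  tissue  expression
JU9   kidney  48.8      
JU9   brain   -19.4     
JU9   liver   -0.4      
JU9   muscle  48.5      
RL4   kidney  32.1      
RL4   brain   -8.6      
RL4   liver   89.3      
RL4   muscle  86.8      
KX6   kidney  67.4      
KX6   brain   84.6      
KX6   liver   4.7       
KX6   muscle  31.3      

Each (gene, column) pair becomes one row: 3 × 4 = 12 rows.
For example, (JU9, kidney) → expression=48.8.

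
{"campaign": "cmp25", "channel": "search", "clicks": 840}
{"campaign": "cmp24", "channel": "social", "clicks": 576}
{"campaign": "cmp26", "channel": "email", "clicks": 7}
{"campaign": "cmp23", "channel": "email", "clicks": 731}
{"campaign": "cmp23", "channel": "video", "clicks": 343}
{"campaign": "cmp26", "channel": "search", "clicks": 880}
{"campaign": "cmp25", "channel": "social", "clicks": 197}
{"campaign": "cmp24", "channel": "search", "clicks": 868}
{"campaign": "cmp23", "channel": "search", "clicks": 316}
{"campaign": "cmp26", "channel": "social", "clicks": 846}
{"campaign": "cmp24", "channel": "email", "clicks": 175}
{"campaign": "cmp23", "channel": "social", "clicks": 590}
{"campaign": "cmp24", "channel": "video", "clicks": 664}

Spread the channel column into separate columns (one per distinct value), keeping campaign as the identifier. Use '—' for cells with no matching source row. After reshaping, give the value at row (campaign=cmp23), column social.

The long row with campaign=cmp23, channel=social has clicks=590.

590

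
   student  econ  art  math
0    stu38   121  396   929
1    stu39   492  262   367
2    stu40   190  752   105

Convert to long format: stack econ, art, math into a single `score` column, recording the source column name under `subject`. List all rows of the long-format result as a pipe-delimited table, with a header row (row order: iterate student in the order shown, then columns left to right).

| student | subject | score |
| stu38 | econ | 121 |
| stu38 | art | 396 |
| stu38 | math | 929 |
| stu39 | econ | 492 |
| stu39 | art | 262 |
| stu39 | math | 367 |
| stu40 | econ | 190 |
| stu40 | art | 752 |
| stu40 | math | 105 |

Each (student, column) pair becomes one row: 3 × 3 = 9 rows.
For example, (stu38, econ) → score=121.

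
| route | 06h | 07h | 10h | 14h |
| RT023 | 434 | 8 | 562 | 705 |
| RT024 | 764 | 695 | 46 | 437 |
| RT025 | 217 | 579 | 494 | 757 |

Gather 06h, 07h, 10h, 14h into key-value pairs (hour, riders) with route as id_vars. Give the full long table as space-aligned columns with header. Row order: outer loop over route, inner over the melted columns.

Each (route, column) pair becomes one row: 3 × 4 = 12 rows.
For example, (RT023, 06h) → riders=434.

route  hour  riders
RT023  06h   434   
RT023  07h   8     
RT023  10h   562   
RT023  14h   705   
RT024  06h   764   
RT024  07h   695   
RT024  10h   46    
RT024  14h   437   
RT025  06h   217   
RT025  07h   579   
RT025  10h   494   
RT025  14h   757   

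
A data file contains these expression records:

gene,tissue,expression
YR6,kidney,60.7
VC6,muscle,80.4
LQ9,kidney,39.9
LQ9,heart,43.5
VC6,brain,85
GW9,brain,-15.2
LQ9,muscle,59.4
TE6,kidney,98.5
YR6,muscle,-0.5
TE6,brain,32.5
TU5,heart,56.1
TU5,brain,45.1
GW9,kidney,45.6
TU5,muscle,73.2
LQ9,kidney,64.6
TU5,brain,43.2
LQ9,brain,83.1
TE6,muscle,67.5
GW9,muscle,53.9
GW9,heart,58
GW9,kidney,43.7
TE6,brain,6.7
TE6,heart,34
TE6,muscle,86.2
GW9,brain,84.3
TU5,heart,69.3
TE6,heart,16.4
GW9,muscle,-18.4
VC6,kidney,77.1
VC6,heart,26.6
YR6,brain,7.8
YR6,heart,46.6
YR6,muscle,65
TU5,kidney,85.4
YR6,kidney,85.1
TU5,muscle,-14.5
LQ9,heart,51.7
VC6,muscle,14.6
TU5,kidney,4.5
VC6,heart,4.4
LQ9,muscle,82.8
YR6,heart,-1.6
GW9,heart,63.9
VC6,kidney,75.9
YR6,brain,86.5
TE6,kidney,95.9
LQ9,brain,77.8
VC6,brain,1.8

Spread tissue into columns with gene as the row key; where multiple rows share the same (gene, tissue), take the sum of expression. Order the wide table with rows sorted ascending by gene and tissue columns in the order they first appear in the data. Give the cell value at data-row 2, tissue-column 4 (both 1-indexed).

160.9

With rows sorted ascending by gene, row 2 is gene=LQ9. tissue columns in first-appearance order: kidney, muscle, heart, brain; column 4 is brain.
Long rows with gene=LQ9, tissue=brain: 83.1 + 77.8 = 160.9.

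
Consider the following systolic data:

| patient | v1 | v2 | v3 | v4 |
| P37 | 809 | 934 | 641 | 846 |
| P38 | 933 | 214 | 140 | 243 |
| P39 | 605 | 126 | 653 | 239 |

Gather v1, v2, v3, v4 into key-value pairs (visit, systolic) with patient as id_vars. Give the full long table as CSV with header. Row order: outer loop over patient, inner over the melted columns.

patient,visit,systolic
P37,v1,809
P37,v2,934
P37,v3,641
P37,v4,846
P38,v1,933
P38,v2,214
P38,v3,140
P38,v4,243
P39,v1,605
P39,v2,126
P39,v3,653
P39,v4,239

Each (patient, column) pair becomes one row: 3 × 4 = 12 rows.
For example, (P37, v1) → systolic=809.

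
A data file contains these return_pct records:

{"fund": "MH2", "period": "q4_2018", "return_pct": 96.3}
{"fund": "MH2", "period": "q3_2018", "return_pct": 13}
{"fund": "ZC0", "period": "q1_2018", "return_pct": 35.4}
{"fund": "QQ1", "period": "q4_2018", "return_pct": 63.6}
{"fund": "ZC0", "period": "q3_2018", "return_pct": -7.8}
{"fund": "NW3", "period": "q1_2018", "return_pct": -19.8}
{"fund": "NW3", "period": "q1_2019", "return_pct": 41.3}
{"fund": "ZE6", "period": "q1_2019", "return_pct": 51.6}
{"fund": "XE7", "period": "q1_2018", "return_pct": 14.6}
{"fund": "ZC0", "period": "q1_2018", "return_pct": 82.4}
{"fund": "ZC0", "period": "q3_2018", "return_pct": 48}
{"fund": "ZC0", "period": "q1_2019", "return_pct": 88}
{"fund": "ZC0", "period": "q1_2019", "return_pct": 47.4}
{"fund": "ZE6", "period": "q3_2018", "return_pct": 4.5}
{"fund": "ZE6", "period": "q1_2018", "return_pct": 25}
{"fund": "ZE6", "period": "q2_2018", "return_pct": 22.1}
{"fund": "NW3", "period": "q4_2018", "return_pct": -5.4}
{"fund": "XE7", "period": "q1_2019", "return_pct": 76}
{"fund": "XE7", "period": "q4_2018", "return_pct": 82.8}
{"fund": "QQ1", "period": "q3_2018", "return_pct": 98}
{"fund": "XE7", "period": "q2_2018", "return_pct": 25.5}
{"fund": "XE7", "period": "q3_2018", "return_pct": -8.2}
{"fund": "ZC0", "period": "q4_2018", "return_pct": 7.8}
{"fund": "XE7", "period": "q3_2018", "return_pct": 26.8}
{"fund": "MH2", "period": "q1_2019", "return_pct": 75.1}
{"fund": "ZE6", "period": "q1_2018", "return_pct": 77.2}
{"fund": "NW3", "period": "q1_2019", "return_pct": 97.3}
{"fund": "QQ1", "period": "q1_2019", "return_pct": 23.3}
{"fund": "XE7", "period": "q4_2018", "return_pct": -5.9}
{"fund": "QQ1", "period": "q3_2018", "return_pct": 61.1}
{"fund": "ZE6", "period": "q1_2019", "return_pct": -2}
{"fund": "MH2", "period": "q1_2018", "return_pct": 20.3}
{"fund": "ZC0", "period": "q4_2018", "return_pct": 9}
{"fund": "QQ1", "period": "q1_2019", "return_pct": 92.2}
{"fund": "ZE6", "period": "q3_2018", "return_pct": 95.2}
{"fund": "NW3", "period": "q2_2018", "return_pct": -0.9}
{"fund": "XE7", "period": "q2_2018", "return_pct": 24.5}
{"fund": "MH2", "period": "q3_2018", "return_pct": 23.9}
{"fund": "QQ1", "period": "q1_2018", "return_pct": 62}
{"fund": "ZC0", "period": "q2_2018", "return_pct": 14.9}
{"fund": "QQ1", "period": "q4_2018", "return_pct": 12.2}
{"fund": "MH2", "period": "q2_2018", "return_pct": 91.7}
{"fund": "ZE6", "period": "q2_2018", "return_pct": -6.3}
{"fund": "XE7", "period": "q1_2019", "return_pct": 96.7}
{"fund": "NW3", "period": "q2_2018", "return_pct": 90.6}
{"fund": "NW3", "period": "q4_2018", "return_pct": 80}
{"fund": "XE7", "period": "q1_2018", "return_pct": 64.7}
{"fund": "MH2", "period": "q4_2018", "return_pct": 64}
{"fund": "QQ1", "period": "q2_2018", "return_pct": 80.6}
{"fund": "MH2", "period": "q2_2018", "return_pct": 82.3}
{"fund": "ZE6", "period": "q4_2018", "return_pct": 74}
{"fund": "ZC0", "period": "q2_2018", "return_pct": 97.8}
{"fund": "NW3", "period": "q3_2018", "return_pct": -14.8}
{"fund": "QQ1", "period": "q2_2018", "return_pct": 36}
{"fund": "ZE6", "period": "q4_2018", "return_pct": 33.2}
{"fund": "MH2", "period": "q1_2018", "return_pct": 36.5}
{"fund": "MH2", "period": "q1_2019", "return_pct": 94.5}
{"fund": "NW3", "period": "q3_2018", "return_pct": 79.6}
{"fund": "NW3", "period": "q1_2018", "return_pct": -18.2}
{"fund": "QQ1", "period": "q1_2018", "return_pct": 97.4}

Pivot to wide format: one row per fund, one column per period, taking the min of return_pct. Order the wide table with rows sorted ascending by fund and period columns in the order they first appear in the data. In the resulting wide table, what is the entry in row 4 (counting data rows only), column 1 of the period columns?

-5.9

With rows sorted ascending by fund, row 4 is fund=XE7. period columns in first-appearance order: q4_2018, q3_2018, q1_2018, q1_2019, q2_2018; column 1 is q4_2018.
Long rows with fund=XE7, period=q4_2018: min(82.8, -5.9) = -5.9.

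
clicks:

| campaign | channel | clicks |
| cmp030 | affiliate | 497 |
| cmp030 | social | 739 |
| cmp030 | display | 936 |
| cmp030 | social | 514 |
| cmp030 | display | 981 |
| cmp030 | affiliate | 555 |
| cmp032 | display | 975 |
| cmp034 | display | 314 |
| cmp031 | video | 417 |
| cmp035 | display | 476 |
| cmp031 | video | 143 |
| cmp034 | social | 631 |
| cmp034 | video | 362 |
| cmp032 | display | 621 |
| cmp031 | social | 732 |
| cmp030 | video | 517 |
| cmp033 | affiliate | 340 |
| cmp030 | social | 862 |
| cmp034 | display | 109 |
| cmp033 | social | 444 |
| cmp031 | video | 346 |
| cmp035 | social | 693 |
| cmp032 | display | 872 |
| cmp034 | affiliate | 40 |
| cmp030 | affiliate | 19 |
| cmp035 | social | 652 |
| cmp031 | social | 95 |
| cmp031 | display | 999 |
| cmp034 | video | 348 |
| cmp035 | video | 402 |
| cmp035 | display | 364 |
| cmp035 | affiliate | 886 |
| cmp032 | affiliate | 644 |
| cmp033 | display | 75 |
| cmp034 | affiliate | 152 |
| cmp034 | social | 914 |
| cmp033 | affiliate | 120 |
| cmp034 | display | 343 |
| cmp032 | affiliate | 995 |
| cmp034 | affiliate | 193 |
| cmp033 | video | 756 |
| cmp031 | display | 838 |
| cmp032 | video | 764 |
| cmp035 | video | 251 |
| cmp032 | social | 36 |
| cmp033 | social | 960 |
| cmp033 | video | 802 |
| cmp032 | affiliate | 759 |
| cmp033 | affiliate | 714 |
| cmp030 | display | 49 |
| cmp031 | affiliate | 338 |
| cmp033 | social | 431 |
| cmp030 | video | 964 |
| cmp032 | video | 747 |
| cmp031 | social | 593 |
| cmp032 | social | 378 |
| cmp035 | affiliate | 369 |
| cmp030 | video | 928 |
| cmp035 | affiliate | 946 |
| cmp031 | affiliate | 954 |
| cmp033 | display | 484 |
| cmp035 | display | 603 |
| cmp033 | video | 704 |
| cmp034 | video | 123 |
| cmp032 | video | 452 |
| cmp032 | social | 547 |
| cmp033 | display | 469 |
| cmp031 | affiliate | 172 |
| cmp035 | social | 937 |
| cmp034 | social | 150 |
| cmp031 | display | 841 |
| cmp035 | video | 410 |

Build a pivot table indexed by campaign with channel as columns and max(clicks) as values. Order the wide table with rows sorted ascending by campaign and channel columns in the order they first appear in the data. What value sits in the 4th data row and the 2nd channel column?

With rows sorted ascending by campaign, row 4 is campaign=cmp033. channel columns in first-appearance order: affiliate, social, display, video; column 2 is social.
Long rows with campaign=cmp033, channel=social: max(444, 960, 431) = 960.

960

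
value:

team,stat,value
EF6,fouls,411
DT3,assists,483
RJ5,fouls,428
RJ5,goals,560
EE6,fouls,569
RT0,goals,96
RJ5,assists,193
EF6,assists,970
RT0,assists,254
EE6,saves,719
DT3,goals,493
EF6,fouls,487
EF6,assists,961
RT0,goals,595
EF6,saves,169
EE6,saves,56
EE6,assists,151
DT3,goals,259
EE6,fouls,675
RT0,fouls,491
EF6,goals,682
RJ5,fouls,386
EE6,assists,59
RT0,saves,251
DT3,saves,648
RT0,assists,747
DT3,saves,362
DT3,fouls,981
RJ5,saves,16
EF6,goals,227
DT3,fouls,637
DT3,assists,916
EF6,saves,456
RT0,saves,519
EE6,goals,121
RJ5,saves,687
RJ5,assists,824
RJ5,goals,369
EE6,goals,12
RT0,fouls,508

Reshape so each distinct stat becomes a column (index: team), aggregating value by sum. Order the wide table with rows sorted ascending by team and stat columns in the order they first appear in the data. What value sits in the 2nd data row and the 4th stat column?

775

With rows sorted ascending by team, row 2 is team=EE6. stat columns in first-appearance order: fouls, assists, goals, saves; column 4 is saves.
Long rows with team=EE6, stat=saves: 719 + 56 = 775.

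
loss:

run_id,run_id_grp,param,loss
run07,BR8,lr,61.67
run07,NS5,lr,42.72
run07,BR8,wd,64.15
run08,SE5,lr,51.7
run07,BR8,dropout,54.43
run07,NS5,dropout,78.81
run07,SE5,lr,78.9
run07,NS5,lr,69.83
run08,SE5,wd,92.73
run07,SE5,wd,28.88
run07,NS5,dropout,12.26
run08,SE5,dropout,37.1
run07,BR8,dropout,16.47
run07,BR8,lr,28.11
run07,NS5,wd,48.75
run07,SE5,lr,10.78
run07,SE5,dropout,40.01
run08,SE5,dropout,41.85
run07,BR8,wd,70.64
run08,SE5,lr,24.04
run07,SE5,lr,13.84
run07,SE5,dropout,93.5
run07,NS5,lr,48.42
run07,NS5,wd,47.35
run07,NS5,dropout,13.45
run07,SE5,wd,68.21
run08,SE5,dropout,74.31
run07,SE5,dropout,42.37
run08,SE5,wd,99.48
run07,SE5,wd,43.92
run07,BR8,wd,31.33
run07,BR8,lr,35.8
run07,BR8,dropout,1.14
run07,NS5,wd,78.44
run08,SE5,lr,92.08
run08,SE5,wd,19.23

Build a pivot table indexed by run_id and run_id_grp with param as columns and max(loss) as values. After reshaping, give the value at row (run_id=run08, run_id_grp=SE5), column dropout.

74.31

Rows with run_id=run08, run_id_grp=SE5 and param=dropout: loss values are 37.1, 41.85, 74.31.
max(37.1, 41.85, 74.31) = 74.31.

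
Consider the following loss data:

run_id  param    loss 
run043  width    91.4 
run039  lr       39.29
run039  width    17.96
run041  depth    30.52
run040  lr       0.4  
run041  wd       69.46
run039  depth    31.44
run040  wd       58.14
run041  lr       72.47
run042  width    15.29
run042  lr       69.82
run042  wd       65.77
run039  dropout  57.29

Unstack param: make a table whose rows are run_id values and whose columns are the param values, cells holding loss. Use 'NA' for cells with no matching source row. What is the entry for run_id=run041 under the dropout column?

No long-format row has run_id=run041 and param=dropout, so the cell is NA.

NA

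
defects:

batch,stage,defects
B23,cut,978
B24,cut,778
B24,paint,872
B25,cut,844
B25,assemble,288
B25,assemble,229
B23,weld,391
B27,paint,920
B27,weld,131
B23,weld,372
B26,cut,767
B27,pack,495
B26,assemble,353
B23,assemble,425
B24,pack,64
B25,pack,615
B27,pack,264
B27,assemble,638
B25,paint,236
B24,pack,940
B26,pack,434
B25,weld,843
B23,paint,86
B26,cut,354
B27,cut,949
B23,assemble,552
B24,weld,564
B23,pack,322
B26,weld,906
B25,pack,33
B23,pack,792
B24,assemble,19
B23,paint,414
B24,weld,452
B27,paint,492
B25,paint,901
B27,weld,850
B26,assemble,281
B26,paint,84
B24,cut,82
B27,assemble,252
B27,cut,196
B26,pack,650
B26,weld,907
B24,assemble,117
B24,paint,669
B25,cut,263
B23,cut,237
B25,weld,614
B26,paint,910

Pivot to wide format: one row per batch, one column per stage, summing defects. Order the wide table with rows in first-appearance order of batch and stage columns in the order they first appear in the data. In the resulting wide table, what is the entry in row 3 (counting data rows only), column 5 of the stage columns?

648

With rows in first-appearance order of batch, row 3 is batch=B25. stage columns in first-appearance order: cut, paint, assemble, weld, pack; column 5 is pack.
Long rows with batch=B25, stage=pack: 615 + 33 = 648.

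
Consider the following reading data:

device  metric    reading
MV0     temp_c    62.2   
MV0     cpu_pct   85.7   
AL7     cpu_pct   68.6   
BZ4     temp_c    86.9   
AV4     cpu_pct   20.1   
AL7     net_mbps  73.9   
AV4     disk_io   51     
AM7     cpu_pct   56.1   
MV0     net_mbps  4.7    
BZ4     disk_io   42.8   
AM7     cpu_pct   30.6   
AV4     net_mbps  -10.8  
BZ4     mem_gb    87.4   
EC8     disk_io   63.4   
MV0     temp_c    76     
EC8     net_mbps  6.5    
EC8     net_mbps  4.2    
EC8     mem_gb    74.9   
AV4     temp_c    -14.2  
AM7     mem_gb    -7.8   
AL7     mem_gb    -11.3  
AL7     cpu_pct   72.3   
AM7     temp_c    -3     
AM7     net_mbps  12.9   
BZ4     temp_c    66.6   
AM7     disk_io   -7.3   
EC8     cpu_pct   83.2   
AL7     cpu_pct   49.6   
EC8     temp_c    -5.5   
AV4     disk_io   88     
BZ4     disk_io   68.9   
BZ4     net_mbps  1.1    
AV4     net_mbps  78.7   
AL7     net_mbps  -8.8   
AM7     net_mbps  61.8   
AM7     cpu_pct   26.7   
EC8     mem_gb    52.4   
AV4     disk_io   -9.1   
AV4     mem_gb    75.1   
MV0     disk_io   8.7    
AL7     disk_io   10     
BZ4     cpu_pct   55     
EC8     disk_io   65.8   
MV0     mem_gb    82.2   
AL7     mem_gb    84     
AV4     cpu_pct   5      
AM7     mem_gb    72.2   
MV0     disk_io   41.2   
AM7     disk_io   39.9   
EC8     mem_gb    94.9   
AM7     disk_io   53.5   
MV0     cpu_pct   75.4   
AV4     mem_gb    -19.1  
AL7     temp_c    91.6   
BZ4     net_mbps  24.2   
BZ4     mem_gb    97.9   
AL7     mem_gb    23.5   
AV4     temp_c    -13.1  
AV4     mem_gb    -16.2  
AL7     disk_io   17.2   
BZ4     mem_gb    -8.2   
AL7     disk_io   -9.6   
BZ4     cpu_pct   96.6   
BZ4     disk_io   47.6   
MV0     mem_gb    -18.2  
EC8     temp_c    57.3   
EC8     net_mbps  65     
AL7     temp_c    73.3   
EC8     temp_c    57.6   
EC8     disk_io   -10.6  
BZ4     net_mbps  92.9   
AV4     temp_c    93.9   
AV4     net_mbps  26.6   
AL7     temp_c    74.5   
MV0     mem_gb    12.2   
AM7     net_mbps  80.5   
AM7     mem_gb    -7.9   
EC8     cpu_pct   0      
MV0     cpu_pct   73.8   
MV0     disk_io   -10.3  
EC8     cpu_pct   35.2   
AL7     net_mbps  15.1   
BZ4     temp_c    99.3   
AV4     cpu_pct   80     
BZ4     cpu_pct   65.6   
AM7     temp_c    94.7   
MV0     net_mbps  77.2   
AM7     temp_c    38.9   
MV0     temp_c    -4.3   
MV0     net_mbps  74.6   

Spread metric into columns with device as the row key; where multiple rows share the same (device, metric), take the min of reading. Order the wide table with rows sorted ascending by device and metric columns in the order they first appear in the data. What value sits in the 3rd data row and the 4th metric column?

With rows sorted ascending by device, row 3 is device=AV4. metric columns in first-appearance order: temp_c, cpu_pct, net_mbps, disk_io, mem_gb; column 4 is disk_io.
Long rows with device=AV4, metric=disk_io: min(51, 88, -9.1) = -9.1.

-9.1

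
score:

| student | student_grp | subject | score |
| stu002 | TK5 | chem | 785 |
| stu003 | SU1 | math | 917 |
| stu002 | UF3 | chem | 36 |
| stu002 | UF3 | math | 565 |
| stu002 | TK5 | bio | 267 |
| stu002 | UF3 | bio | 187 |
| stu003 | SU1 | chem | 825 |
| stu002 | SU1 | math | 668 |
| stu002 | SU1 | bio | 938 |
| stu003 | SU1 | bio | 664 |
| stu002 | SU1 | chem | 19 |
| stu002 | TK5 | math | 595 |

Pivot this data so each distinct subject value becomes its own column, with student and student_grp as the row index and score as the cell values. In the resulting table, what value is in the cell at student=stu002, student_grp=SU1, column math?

668

Wide layout: rows indexed by student and student_grp, columns are the 3 distinct subject values (chem, math, bio).
Cell (student=stu002, student_grp=SU1, subject=math) draws from the long row where student=stu002, student_grp=SU1 and subject=math, which has score=668.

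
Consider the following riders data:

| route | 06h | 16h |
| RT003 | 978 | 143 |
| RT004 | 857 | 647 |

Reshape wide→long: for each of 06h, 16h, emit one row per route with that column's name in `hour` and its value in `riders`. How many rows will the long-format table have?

4

2 route values × 2 melted columns = 4 rows.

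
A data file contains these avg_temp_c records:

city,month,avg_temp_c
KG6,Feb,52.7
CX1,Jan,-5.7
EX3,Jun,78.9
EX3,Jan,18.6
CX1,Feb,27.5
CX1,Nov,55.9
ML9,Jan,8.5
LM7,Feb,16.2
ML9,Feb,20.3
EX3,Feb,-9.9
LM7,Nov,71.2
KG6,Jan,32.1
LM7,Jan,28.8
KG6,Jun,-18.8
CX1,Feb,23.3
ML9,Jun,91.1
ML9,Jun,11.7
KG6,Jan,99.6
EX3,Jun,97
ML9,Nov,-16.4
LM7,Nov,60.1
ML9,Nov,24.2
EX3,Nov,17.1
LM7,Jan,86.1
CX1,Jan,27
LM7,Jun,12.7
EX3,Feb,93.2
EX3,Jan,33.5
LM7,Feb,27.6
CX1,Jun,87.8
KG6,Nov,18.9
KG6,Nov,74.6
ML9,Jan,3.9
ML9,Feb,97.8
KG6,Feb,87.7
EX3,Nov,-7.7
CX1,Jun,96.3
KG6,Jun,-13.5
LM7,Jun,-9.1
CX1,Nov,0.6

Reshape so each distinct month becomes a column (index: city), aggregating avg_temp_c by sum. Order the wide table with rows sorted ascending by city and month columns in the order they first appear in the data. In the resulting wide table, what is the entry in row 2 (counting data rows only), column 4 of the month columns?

With rows sorted ascending by city, row 2 is city=EX3. month columns in first-appearance order: Feb, Jan, Jun, Nov; column 4 is Nov.
Long rows with city=EX3, month=Nov: 17.1 + -7.7 = 9.4.

9.4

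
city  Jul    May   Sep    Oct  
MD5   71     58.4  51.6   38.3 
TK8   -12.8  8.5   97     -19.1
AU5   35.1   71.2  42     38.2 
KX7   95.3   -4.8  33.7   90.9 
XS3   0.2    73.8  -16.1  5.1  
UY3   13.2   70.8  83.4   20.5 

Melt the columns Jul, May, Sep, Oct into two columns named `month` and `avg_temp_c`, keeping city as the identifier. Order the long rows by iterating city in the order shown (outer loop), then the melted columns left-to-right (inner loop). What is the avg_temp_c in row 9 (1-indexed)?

24 rows total (6 × 4). Row 9: index ⌊(9-1)/4⌋ = 2 into city → AU5; (9-1) mod 4 = 0 into the melted columns → Jul.
So row 9 is (AU5, Jul, 35.1); avg_temp_c = 35.1.

35.1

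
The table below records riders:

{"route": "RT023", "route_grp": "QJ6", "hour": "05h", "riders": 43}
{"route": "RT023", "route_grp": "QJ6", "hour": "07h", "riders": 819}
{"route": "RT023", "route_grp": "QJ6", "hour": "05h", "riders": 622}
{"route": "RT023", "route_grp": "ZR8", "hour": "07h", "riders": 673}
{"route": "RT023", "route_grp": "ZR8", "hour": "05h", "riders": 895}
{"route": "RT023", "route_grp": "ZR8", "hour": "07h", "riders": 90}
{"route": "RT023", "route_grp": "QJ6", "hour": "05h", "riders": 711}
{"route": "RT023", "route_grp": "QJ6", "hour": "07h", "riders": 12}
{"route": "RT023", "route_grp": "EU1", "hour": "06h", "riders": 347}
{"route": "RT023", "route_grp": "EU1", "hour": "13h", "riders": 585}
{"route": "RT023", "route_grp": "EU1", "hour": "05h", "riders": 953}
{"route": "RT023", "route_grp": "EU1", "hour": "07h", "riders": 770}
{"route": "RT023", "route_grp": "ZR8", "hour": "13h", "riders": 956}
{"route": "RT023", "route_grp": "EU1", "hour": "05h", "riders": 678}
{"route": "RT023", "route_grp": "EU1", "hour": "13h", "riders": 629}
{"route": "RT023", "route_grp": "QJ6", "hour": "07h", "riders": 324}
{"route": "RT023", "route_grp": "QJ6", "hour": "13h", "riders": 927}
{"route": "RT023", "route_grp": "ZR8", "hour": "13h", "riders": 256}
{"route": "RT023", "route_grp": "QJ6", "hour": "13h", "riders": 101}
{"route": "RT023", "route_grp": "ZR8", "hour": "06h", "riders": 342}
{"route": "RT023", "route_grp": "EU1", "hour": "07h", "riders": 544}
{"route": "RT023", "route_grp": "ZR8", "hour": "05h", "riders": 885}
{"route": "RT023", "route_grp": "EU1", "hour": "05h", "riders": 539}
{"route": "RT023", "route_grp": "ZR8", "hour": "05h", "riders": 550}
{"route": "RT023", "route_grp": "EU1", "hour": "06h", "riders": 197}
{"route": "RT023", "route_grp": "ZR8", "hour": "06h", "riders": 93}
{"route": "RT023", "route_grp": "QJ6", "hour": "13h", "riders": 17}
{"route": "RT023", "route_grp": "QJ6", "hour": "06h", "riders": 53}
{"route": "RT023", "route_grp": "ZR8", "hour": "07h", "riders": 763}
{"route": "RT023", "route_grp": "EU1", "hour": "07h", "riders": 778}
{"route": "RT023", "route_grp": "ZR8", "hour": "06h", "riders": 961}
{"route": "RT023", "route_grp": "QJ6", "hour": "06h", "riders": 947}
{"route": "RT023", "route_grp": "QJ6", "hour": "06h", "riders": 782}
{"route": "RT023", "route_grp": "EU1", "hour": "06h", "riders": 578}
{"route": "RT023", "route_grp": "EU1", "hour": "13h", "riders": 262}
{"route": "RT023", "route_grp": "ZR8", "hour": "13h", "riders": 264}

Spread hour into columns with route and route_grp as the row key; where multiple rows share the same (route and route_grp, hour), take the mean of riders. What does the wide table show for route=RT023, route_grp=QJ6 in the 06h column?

594

Rows with route=RT023, route_grp=QJ6 and hour=06h: riders values are 53, 947, 782.
(53 + 947 + 782) / 3 = 594.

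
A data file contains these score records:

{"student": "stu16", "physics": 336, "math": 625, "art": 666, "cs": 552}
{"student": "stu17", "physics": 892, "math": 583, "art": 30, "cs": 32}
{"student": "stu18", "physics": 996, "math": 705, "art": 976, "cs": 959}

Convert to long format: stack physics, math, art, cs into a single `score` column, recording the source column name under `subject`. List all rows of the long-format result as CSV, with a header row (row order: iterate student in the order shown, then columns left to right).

Each (student, column) pair becomes one row: 3 × 4 = 12 rows.
For example, (stu16, physics) → score=336.

student,subject,score
stu16,physics,336
stu16,math,625
stu16,art,666
stu16,cs,552
stu17,physics,892
stu17,math,583
stu17,art,30
stu17,cs,32
stu18,physics,996
stu18,math,705
stu18,art,976
stu18,cs,959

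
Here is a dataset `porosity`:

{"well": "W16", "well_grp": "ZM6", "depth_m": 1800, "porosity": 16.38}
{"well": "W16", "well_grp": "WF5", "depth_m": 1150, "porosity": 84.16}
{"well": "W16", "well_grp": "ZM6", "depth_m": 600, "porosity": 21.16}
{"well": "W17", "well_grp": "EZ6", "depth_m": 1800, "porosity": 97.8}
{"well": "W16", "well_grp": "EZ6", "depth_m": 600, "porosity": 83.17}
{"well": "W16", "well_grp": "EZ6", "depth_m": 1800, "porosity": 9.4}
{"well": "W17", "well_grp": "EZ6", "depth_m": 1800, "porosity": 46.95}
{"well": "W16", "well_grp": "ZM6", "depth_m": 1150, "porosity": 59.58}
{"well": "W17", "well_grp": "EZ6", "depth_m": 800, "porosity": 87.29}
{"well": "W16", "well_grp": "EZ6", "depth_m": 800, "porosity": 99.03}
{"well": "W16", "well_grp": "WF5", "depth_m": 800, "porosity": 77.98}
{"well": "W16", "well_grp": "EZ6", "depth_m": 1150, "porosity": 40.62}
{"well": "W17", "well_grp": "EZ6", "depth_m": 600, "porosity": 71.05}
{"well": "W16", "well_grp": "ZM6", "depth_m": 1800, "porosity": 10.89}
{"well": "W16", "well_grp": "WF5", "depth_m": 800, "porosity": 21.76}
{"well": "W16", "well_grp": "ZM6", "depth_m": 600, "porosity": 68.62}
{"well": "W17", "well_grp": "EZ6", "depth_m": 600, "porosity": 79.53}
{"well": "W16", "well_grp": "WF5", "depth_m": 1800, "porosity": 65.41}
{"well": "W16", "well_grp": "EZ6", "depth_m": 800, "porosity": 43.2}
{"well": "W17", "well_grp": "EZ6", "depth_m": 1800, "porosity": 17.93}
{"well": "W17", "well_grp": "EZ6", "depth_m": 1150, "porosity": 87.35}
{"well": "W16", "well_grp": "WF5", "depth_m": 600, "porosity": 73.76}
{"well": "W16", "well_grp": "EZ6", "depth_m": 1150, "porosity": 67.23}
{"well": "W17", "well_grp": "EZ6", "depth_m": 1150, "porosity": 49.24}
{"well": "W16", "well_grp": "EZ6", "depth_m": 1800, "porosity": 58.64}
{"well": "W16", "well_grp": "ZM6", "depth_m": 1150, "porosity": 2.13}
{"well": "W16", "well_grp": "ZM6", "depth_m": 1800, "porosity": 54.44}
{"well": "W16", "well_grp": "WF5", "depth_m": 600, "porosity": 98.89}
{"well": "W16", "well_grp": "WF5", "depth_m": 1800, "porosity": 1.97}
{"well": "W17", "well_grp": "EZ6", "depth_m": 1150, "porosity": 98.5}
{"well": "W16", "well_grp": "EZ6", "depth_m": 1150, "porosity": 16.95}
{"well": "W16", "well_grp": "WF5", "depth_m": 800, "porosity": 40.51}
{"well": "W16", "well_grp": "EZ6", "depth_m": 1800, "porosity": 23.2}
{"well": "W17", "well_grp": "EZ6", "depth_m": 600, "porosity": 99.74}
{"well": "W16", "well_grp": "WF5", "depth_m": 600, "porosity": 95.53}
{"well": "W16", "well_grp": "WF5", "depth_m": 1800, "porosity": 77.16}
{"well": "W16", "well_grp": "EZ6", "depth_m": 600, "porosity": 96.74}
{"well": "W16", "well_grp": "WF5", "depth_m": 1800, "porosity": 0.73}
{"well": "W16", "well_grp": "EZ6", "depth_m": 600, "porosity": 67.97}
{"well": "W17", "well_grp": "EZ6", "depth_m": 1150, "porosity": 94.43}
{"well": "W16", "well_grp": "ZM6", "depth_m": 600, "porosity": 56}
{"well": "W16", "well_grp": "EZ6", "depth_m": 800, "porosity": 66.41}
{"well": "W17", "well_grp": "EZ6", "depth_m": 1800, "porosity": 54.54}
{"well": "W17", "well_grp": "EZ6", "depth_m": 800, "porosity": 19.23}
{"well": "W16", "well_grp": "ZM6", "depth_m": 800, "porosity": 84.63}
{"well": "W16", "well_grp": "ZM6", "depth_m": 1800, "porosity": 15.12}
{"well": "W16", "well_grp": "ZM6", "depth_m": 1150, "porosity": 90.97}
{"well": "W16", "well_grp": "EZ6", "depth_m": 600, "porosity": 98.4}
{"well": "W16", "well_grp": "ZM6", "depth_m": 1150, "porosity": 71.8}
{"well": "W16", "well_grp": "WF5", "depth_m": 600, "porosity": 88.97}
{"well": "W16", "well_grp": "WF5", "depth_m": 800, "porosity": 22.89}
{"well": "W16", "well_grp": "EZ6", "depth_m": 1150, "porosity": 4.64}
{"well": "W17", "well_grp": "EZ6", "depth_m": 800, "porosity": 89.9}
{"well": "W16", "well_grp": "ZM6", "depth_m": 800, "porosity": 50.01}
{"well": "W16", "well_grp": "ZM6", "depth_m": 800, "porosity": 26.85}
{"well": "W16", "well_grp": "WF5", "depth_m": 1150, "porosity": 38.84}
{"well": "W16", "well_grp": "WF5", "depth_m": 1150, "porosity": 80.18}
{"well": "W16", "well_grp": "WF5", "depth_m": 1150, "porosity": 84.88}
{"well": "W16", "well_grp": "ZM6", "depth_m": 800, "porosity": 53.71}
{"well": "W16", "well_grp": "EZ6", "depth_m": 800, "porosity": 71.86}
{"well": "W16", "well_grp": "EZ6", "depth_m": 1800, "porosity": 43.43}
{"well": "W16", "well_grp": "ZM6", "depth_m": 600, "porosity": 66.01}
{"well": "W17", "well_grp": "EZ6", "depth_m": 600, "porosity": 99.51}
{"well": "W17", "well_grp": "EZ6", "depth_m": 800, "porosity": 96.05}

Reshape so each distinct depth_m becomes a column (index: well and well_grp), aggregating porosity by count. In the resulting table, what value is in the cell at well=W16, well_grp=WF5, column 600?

4

Rows with well=W16, well_grp=WF5 and depth_m=600: porosity values are 73.76, 98.89, 95.53, 88.97.
4 rows match — count = 4.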